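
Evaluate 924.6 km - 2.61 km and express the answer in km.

In km:
  924.6 km → 924.6
  2.61 km → 2.61
Difference: 924.6 - 2.61 = 921.99

921.99 km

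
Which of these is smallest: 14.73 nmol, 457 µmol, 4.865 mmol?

14.73 nmol = 0.00000001473 mol
457 µmol = 0.000457 mol
4.865 mmol = 0.004865 mol

14.73 nmol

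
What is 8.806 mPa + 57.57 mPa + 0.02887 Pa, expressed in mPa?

95.246 mPa

In mPa:
  8.806 mPa → 8.806
  57.57 mPa → 57.57
  0.02887 Pa = 0.02887e3 mPa = 28.87
Sum: 8.806 + 57.57 + 28.87 = 95.246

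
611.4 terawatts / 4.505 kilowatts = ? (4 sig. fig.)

(611.4 × 10¹²) / (4.505 × 10³) = 135.72 × 10⁹

135700000000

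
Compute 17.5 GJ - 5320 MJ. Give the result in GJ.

In GJ:
  17.5 GJ → 17.5
  5320 MJ = 5320 × 10^-3 GJ = 5.32
Difference: 17.5 - 5.32 = 12.18

12.18 GJ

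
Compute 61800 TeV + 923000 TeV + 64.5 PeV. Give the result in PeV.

In PeV:
  61800 TeV = 61800 × 10^-3 PeV = 61.8
  923000 TeV = 923000 × 10^-3 PeV = 923
  64.5 PeV → 64.5
Sum: 61.8 + 923 + 64.5 = 1049.3

1049.3 PeV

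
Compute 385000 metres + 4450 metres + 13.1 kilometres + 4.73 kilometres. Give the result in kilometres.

407.28 kilometres

In kilometres:
  385000 metres = 385000 × 10⁻³ kilometres = 385
  4450 metres = 4450 × 10⁻³ kilometres = 4.45
  13.1 kilometres → 13.1
  4.73 kilometres → 4.73
Sum: 385 + 4.45 + 13.1 + 4.73 = 407.28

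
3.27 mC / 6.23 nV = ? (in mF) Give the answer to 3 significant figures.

(3.27e-3) / (6.23e-9) = 0.52488e6 F

525000000 mF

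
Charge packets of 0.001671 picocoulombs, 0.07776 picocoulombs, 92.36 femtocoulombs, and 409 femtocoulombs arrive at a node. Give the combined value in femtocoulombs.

In femtocoulombs:
  0.001671 picocoulombs = 0.001671 × 10^3 femtocoulombs = 1.671
  0.07776 picocoulombs = 0.07776 × 10^3 femtocoulombs = 77.76
  92.36 femtocoulombs → 92.36
  409 femtocoulombs → 409
Sum: 1.671 + 77.76 + 92.36 + 409 = 580.791

580.791 femtocoulombs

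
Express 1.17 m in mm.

1170 mm

(no prefix) = 10⁰, milli = 10⁻³; factor is 10³.
1.17 × 10³ = 1170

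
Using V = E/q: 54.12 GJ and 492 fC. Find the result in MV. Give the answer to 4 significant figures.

110000000000000000 MV

(54.12e9) / (492e-15) = 0.11e24 V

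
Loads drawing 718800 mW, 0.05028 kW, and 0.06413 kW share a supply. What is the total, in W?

In W:
  718800 mW = 718800 × 10^-3 W = 718.8
  0.05028 kW = 0.05028 × 10^3 W = 50.28
  0.06413 kW = 0.06413 × 10^3 W = 64.13
Sum: 718.8 + 50.28 + 64.13 = 833.21

833.21 W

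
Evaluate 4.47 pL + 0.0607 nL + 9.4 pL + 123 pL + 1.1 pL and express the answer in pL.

In pL:
  4.47 pL → 4.47
  0.0607 nL = 0.0607e3 pL = 60.7
  9.4 pL → 9.4
  123 pL → 123
  1.1 pL → 1.1
Sum: 4.47 + 60.7 + 9.4 + 123 + 1.1 = 198.67

198.67 pL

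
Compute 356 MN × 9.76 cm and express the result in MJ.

356e6 × 9.76e-2 = 3474.56e4 J

34.7456 MJ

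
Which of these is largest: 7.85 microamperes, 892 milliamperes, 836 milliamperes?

892 milliamperes

7.85 microamperes = 0.00000785 amperes
892 milliamperes = 0.892 amperes
836 milliamperes = 0.836 amperes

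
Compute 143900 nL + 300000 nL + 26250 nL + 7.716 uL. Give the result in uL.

In uL:
  143900 nL = 143900 × 10^-3 uL = 143.9
  300000 nL = 300000 × 10^-3 uL = 300
  26250 nL = 26250 × 10^-3 uL = 26.25
  7.716 uL → 7.716
Sum: 143.9 + 300 + 26.25 + 7.716 = 477.866

477.866 uL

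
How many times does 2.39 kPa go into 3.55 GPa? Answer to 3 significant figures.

1490000

(3.55 × 10⁹) / (2.39 × 10³) = 1.485 × 10⁶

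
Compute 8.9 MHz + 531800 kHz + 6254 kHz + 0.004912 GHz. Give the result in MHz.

551.866 MHz

In MHz:
  8.9 MHz → 8.9
  531800 kHz = 531800 × 10^-3 MHz = 531.8
  6254 kHz = 6254 × 10^-3 MHz = 6.254
  0.004912 GHz = 0.004912 × 10^3 MHz = 4.912
Sum: 8.9 + 531.8 + 6.254 + 4.912 = 551.866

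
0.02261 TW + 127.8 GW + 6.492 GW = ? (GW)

In GW:
  0.02261 TW = 0.02261 × 10^3 GW = 22.61
  127.8 GW → 127.8
  6.492 GW → 6.492
Sum: 22.61 + 127.8 + 6.492 = 156.902

156.902 GW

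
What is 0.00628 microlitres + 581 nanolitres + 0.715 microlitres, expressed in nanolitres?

In nanolitres:
  0.00628 microlitres = 0.00628e3 nanolitres = 6.28
  581 nanolitres → 581
  0.715 microlitres = 0.715e3 nanolitres = 715
Sum: 6.28 + 581 + 715 = 1302.28

1302.28 nanolitres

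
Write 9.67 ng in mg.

nano = 1e-9, milli = 1e-3; factor is 1e-6.
9.67 × 1e-6 = 0.00000967

0.00000967 mg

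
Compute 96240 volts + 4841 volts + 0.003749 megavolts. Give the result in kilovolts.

104.83 kilovolts

In kilovolts:
  96240 volts = 96240e-3 kilovolts = 96.24
  4841 volts = 4841e-3 kilovolts = 4.841
  0.003749 megavolts = 0.003749e3 kilovolts = 3.749
Sum: 96.24 + 4.841 + 3.749 = 104.83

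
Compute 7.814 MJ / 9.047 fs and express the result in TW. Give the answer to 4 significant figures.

(7.814e6) / (9.047e-15) = 0.863712e21 W

863700000 TW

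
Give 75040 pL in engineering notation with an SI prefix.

= 75.04 × 10⁻⁹ L; 10⁻⁹ is nano.

75.04 nL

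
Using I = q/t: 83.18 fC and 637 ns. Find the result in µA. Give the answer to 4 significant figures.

(83.18 × 10^-15) / (637 × 10^-9) = 0.130581 × 10^-6 A

0.1306 µA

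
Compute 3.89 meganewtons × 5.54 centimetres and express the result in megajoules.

3.89 × 10^6 × 5.54 × 10^-2 = 21.5506 × 10^4 J

0.215506 megajoules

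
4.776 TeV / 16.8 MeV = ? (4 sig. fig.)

284300

(4.776 × 10¹²) / (16.8 × 10⁶) = 0.28429 × 10⁶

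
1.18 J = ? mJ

(no prefix) = 1e0, milli = 1e-3; factor is 1e3.
1.18 × 1e3 = 1180

1180 mJ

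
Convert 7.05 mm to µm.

7050 µm

milli = 10⁻³, micro = 10⁻⁶; factor is 10³.
7.05 × 10³ = 7050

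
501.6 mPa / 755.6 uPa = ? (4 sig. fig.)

663.8

(501.6 × 10^-3) / (755.6 × 10^-6) = 0.66384 × 10^3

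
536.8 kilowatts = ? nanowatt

kilo = 10³, nano = 10⁻⁹; factor is 10¹².
536.8 × 10¹² = 536800000000000

536800000000000 nanowatts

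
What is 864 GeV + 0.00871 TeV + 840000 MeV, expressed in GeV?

In GeV:
  864 GeV → 864
  0.00871 TeV = 0.00871 × 10³ GeV = 8.71
  840000 MeV = 840000 × 10⁻³ GeV = 840
Sum: 864 + 8.71 + 840 = 1712.71

1712.71 GeV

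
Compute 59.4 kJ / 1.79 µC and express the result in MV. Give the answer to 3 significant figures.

33200 MV

(59.4 × 10^3) / (1.79 × 10^-6) = 33.184 × 10^9 V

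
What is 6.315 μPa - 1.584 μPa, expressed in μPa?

4.731 μPa

In μPa:
  6.315 μPa → 6.315
  1.584 μPa → 1.584
Difference: 6.315 - 1.584 = 4.731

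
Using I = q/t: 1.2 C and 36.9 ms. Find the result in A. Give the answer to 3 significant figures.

32.5 A

(1.2) / (36.9 × 10^-3) = 0.03252 × 10^3 A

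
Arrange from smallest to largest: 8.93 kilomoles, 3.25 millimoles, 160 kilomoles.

3.25 millimoles < 8.93 kilomoles < 160 kilomoles

8.93 kilomoles = 8930 moles
3.25 millimoles = 0.00325 moles
160 kilomoles = 160000 moles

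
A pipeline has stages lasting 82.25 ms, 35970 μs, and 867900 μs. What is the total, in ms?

In ms:
  82.25 ms → 82.25
  35970 μs = 35970 × 10^-3 ms = 35.97
  867900 μs = 867900 × 10^-3 ms = 867.9
Sum: 82.25 + 35.97 + 867.9 = 986.12

986.12 ms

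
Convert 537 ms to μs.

milli = 10⁻³, micro = 10⁻⁶; factor is 10³.
537 × 10³ = 537000

537000 μs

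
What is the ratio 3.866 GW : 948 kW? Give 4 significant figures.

4078

(3.866 × 10^9) / (948 × 10^3) = 0.0040781 × 10^6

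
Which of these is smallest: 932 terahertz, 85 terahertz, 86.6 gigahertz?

86.6 gigahertz

932 terahertz = 932000000000000 hertz
85 terahertz = 85000000000000 hertz
86.6 gigahertz = 86600000000 hertz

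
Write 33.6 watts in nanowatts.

33600000000 nanowatts

(no prefix) = 10^0, nano = 10^-9; factor is 10^9.
33.6 × 10^9 = 33600000000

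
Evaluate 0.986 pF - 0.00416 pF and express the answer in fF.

In fF:
  0.986 pF = 0.986 × 10³ fF = 986
  0.00416 pF = 0.00416 × 10³ fF = 4.16
Difference: 986 - 4.16 = 981.84

981.84 fF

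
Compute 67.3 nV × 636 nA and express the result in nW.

67.3 × 10^-9 × 636 × 10^-9 = 42802.8 × 10^-18 W

0.0000428028 nW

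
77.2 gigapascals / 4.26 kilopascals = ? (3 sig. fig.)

18100000

(77.2 × 10^9) / (4.26 × 10^3) = 18.12 × 10^6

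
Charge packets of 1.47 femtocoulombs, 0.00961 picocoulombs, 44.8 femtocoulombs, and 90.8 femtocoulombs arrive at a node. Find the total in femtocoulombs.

146.68 femtocoulombs

In femtocoulombs:
  1.47 femtocoulombs → 1.47
  0.00961 picocoulombs = 0.00961 × 10^3 femtocoulombs = 9.61
  44.8 femtocoulombs → 44.8
  90.8 femtocoulombs → 90.8
Sum: 1.47 + 9.61 + 44.8 + 90.8 = 146.68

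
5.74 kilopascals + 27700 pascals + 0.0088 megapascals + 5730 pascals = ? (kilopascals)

47.97 kilopascals

In kilopascals:
  5.74 kilopascals → 5.74
  27700 pascals = 27700 × 10^-3 kilopascals = 27.7
  0.0088 megapascals = 0.0088 × 10^3 kilopascals = 8.8
  5730 pascals = 5730 × 10^-3 kilopascals = 5.73
Sum: 5.74 + 27.7 + 8.8 + 5.73 = 47.97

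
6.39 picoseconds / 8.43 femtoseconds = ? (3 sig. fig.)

(6.39 × 10⁻¹²) / (8.43 × 10⁻¹⁵) = 0.758 × 10³

758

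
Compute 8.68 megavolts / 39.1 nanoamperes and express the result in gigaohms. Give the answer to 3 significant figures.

(8.68 × 10⁶) / (39.1 × 10⁻⁹) = 0.22199 × 10¹⁵ Ω

222000 gigaohms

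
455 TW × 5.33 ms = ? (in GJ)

455 × 10^12 × 5.33 × 10^-3 = 2425.15 × 10^9 J

2425.15 GJ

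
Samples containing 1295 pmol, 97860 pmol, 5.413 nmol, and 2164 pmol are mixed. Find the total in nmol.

106.732 nmol

In nmol:
  1295 pmol = 1295 × 10^-3 nmol = 1.295
  97860 pmol = 97860 × 10^-3 nmol = 97.86
  5.413 nmol → 5.413
  2164 pmol = 2164 × 10^-3 nmol = 2.164
Sum: 1.295 + 97.86 + 5.413 + 2.164 = 106.732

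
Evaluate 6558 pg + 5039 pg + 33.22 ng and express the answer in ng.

44.817 ng

In ng:
  6558 pg = 6558 × 10⁻³ ng = 6.558
  5039 pg = 5039 × 10⁻³ ng = 5.039
  33.22 ng → 33.22
Sum: 6.558 + 5.039 + 33.22 = 44.817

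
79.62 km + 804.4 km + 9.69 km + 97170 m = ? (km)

990.88 km

In km:
  79.62 km → 79.62
  804.4 km → 804.4
  9.69 km → 9.69
  97170 m = 97170 × 10^-3 km = 97.17
Sum: 79.62 + 804.4 + 9.69 + 97.17 = 990.88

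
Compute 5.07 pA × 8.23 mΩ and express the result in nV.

5.07 × 10^-12 × 8.23 × 10^-3 = 41.7261 × 10^-15 V

0.0000417261 nV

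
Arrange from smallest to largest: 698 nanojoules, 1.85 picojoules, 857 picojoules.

1.85 picojoules < 857 picojoules < 698 nanojoules

698 nanojoules = 0.000000698 joules
1.85 picojoules = 0.00000000000185 joules
857 picojoules = 0.000000000857 joules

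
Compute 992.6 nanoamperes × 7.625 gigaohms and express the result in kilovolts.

7.568575 kilovolts

992.6e-9 × 7.625e9 = 7568.575 V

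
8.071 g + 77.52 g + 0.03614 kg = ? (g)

121.731 g

In g:
  8.071 g → 8.071
  77.52 g → 77.52
  0.03614 kg = 0.03614e3 g = 36.14
Sum: 8.071 + 77.52 + 36.14 = 121.731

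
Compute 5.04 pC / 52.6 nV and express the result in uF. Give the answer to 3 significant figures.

(5.04 × 10⁻¹²) / (52.6 × 10⁻⁹) = 0.095817 × 10⁻³ F

95.8 uF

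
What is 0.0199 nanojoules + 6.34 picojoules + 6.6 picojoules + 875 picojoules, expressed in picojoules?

907.84 picojoules

In picojoules:
  0.0199 nanojoules = 0.0199 × 10³ picojoules = 19.9
  6.34 picojoules → 6.34
  6.6 picojoules → 6.6
  875 picojoules → 875
Sum: 19.9 + 6.34 + 6.6 + 875 = 907.84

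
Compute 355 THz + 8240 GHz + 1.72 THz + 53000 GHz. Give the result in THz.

417.96 THz

In THz:
  355 THz → 355
  8240 GHz = 8240 × 10⁻³ THz = 8.24
  1.72 THz → 1.72
  53000 GHz = 53000 × 10⁻³ THz = 53
Sum: 355 + 8.24 + 1.72 + 53 = 417.96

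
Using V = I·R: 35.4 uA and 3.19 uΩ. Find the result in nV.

35.4 × 10^-6 × 3.19 × 10^-6 = 112.926 × 10^-12 V

0.112926 nV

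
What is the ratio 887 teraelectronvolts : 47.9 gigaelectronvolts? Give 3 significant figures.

18500

(887e12) / (47.9e9) = 18.52e3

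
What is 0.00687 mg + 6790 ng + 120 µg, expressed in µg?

133.66 µg

In µg:
  0.00687 mg = 0.00687 × 10³ µg = 6.87
  6790 ng = 6790 × 10⁻³ µg = 6.79
  120 µg → 120
Sum: 6.87 + 6.79 + 120 = 133.66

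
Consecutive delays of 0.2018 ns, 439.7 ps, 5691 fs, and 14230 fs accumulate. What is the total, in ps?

In ps:
  0.2018 ns = 0.2018 × 10^3 ps = 201.8
  439.7 ps → 439.7
  5691 fs = 5691 × 10^-3 ps = 5.691
  14230 fs = 14230 × 10^-3 ps = 14.23
Sum: 201.8 + 439.7 + 5.691 + 14.23 = 661.421

661.421 ps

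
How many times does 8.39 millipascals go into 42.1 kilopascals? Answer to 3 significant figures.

5020000

(42.1 × 10^3) / (8.39 × 10^-3) = 5.018 × 10^6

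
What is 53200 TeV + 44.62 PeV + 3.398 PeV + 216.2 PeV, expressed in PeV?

317.418 PeV

In PeV:
  53200 TeV = 53200 × 10⁻³ PeV = 53.2
  44.62 PeV → 44.62
  3.398 PeV → 3.398
  216.2 PeV → 216.2
Sum: 53.2 + 44.62 + 3.398 + 216.2 = 317.418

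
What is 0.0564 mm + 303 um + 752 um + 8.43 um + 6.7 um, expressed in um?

1126.53 um

In um:
  0.0564 mm = 0.0564 × 10³ um = 56.4
  303 um → 303
  752 um → 752
  8.43 um → 8.43
  6.7 um → 6.7
Sum: 56.4 + 303 + 752 + 8.43 + 6.7 = 1126.53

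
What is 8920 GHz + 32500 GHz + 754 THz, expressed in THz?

795.42 THz

In THz:
  8920 GHz = 8920e-3 THz = 8.92
  32500 GHz = 32500e-3 THz = 32.5
  754 THz → 754
Sum: 8.92 + 32.5 + 754 = 795.42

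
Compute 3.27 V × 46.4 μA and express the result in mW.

3.27 × 46.4e-6 = 151.728e-6 W

0.151728 mW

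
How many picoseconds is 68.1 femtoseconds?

femto = 10⁻¹⁵, pico = 10⁻¹²; factor is 10⁻³.
68.1 × 10⁻³ = 0.0681

0.0681 picoseconds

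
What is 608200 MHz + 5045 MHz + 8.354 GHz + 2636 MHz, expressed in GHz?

624.235 GHz

In GHz:
  608200 MHz = 608200e-3 GHz = 608.2
  5045 MHz = 5045e-3 GHz = 5.045
  8.354 GHz → 8.354
  2636 MHz = 2636e-3 GHz = 2.636
Sum: 608.2 + 5.045 + 8.354 + 2.636 = 624.235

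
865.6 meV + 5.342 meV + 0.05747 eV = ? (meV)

In meV:
  865.6 meV → 865.6
  5.342 meV → 5.342
  0.05747 eV = 0.05747 × 10³ meV = 57.47
Sum: 865.6 + 5.342 + 57.47 = 928.412

928.412 meV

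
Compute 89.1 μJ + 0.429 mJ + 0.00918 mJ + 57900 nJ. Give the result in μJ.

In μJ:
  89.1 μJ → 89.1
  0.429 mJ = 0.429e3 μJ = 429
  0.00918 mJ = 0.00918e3 μJ = 9.18
  57900 nJ = 57900e-3 μJ = 57.9
Sum: 89.1 + 429 + 9.18 + 57.9 = 585.18

585.18 μJ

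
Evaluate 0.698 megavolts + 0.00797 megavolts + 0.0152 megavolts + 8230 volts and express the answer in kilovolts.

In kilovolts:
  0.698 megavolts = 0.698 × 10³ kilovolts = 698
  0.00797 megavolts = 0.00797 × 10³ kilovolts = 7.97
  0.0152 megavolts = 0.0152 × 10³ kilovolts = 15.2
  8230 volts = 8230 × 10⁻³ kilovolts = 8.23
Sum: 698 + 7.97 + 15.2 + 8.23 = 729.4

729.4 kilovolts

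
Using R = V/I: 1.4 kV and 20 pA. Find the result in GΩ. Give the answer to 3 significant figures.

70000 GΩ

(1.4e3) / (20e-12) = 0.07e15 Ω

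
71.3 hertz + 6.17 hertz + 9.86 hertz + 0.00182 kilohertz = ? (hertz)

89.15 hertz

In hertz:
  71.3 hertz → 71.3
  6.17 hertz → 6.17
  9.86 hertz → 9.86
  0.00182 kilohertz = 0.00182 × 10^3 hertz = 1.82
Sum: 71.3 + 6.17 + 9.86 + 1.82 = 89.15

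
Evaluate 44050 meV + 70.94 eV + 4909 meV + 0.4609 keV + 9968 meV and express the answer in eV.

In eV:
  44050 meV = 44050 × 10⁻³ eV = 44.05
  70.94 eV → 70.94
  4909 meV = 4909 × 10⁻³ eV = 4.909
  0.4609 keV = 0.4609 × 10³ eV = 460.9
  9968 meV = 9968 × 10⁻³ eV = 9.968
Sum: 44.05 + 70.94 + 4.909 + 460.9 + 9.968 = 590.767

590.767 eV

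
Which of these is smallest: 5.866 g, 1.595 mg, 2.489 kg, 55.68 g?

5.866 g = 5.866 g
1.595 mg = 0.001595 g
2.489 kg = 2489 g
55.68 g = 55.68 g

1.595 mg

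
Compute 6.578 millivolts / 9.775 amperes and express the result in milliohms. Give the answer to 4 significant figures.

(6.578 × 10^-3) / (9.775) = 0.672941 × 10^-3 Ω

0.6729 milliohms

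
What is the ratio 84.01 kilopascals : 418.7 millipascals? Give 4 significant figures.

(84.01 × 10³) / (418.7 × 10⁻³) = 0.20064 × 10⁶

200600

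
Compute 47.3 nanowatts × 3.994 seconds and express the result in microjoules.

0.1889162 microjoules

47.3e-9 × 3.994 = 188.9162e-9 J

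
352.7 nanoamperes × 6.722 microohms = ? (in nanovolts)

352.7 × 10^-9 × 6.722 × 10^-6 = 2370.8494 × 10^-15 V

0.0023708494 nanovolts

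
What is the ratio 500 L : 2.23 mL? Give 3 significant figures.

(500) / (2.23 × 10⁻³) = 224.2 × 10³

224000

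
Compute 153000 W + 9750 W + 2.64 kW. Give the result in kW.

165.39 kW

In kW:
  153000 W = 153000 × 10^-3 kW = 153
  9750 W = 9750 × 10^-3 kW = 9.75
  2.64 kW → 2.64
Sum: 153 + 9.75 + 2.64 = 165.39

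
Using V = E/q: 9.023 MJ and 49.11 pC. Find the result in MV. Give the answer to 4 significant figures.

(9.023 × 10⁶) / (49.11 × 10⁻¹²) = 0.18373 × 10¹⁸ V

183700000000 MV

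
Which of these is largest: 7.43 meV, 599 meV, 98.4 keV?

7.43 meV = 0.00743 eV
599 meV = 0.599 eV
98.4 keV = 98400 eV

98.4 keV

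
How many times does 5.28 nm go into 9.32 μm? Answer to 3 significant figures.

(9.32 × 10⁻⁶) / (5.28 × 10⁻⁹) = 1.765 × 10³

1770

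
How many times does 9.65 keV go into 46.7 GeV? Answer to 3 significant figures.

(46.7 × 10⁹) / (9.65 × 10³) = 4.839 × 10⁶

4840000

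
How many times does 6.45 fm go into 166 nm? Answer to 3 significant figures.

(166 × 10⁻⁹) / (6.45 × 10⁻¹⁵) = 25.74 × 10⁶

25700000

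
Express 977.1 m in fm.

977100000000000000 fm

(no prefix) = 10⁰, femto = 10⁻¹⁵; factor is 10¹⁵.
977.1 × 10¹⁵ = 977100000000000000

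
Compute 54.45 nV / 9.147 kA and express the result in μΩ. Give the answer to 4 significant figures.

0.000005953 μΩ

(54.45 × 10^-9) / (9.147 × 10^3) = 5.95277 × 10^-12 Ω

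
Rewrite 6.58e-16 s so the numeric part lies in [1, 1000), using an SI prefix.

658 as

= 658e-18 s; 1e-18 is atto.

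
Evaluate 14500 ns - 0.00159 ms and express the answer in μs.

In μs:
  14500 ns = 14500 × 10⁻³ μs = 14.5
  0.00159 ms = 0.00159 × 10³ μs = 1.59
Difference: 14.5 - 1.59 = 12.91

12.91 μs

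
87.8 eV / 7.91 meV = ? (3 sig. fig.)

11100

(87.8) / (7.91e-3) = 11.1e3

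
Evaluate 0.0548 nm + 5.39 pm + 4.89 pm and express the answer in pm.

In pm:
  0.0548 nm = 0.0548 × 10³ pm = 54.8
  5.39 pm → 5.39
  4.89 pm → 4.89
Sum: 54.8 + 5.39 + 4.89 = 65.08

65.08 pm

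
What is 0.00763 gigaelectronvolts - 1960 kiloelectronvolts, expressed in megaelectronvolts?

5.67 megaelectronvolts

In megaelectronvolts:
  0.00763 gigaelectronvolts = 0.00763 × 10³ megaelectronvolts = 7.63
  1960 kiloelectronvolts = 1960 × 10⁻³ megaelectronvolts = 1.96
Difference: 7.63 - 1.96 = 5.67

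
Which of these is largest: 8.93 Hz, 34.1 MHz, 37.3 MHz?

8.93 Hz = 8.93 Hz
34.1 MHz = 34100000 Hz
37.3 MHz = 37300000 Hz

37.3 MHz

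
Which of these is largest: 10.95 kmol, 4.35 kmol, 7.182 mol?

10.95 kmol = 10950 mol
4.35 kmol = 4350 mol
7.182 mol = 7.182 mol

10.95 kmol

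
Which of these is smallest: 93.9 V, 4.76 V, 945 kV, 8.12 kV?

4.76 V

93.9 V = 93.9 V
4.76 V = 4.76 V
945 kV = 945000 V
8.12 kV = 8120 V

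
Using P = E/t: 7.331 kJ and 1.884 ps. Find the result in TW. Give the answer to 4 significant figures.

3891 TW

(7.331 × 10³) / (1.884 × 10⁻¹²) = 3.89119 × 10¹⁵ W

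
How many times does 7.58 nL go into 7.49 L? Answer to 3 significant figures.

(7.49) / (7.58 × 10^-9) = 0.9881 × 10^9

988000000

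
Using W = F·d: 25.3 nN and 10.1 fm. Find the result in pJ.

25.3 × 10^-9 × 10.1 × 10^-15 = 255.53 × 10^-24 J

0.00000000025553 pJ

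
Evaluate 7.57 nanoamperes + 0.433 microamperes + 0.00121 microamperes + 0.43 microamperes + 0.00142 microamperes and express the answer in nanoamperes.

873.2 nanoamperes

In nanoamperes:
  7.57 nanoamperes → 7.57
  0.433 microamperes = 0.433e3 nanoamperes = 433
  0.00121 microamperes = 0.00121e3 nanoamperes = 1.21
  0.43 microamperes = 0.43e3 nanoamperes = 430
  0.00142 microamperes = 0.00142e3 nanoamperes = 1.42
Sum: 7.57 + 433 + 1.21 + 430 + 1.42 = 873.2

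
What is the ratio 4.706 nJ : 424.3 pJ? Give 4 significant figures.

11.09

(4.706 × 10^-9) / (424.3 × 10^-12) = 0.011091 × 10^3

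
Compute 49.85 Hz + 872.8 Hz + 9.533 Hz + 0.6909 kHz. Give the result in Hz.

In Hz:
  49.85 Hz → 49.85
  872.8 Hz → 872.8
  9.533 Hz → 9.533
  0.6909 kHz = 0.6909 × 10³ Hz = 690.9
Sum: 49.85 + 872.8 + 9.533 + 690.9 = 1623.083

1623.083 Hz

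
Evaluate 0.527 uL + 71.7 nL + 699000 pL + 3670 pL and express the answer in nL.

In nL:
  0.527 uL = 0.527e3 nL = 527
  71.7 nL → 71.7
  699000 pL = 699000e-3 nL = 699
  3670 pL = 3670e-3 nL = 3.67
Sum: 527 + 71.7 + 699 + 3.67 = 1301.37

1301.37 nL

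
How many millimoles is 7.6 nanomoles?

nano = 10^-9, milli = 10^-3; factor is 10^-6.
7.6 × 10^-6 = 0.0000076

0.0000076 millimoles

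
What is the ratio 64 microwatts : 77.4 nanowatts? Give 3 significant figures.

827

(64 × 10⁻⁶) / (77.4 × 10⁻⁹) = 0.8269 × 10³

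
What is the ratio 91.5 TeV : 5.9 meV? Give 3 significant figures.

15500000000000000

(91.5 × 10¹²) / (5.9 × 10⁻³) = 15.51 × 10¹⁵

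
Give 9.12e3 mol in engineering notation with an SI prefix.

= 9.12e3 mol; 1e3 is kilo.

9.12 kmol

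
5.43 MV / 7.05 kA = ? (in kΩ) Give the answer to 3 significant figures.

0.770 kΩ

(5.43e6) / (7.05e3) = 0.77021e3 Ω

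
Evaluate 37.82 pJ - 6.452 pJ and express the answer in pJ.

In pJ:
  37.82 pJ → 37.82
  6.452 pJ → 6.452
Difference: 37.82 - 6.452 = 31.368

31.368 pJ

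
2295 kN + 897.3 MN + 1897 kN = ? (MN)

901.492 MN

In MN:
  2295 kN = 2295 × 10^-3 MN = 2.295
  897.3 MN → 897.3
  1897 kN = 1897 × 10^-3 MN = 1.897
Sum: 2.295 + 897.3 + 1.897 = 901.492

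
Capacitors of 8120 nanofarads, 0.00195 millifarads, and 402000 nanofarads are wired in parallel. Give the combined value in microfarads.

In microfarads:
  8120 nanofarads = 8120e-3 microfarads = 8.12
  0.00195 millifarads = 0.00195e3 microfarads = 1.95
  402000 nanofarads = 402000e-3 microfarads = 402
Sum: 8.12 + 1.95 + 402 = 412.07

412.07 microfarads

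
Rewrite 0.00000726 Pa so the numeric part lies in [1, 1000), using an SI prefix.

= 7.26 × 10^-6 Pa; 10^-6 is micro.

7.26 μPa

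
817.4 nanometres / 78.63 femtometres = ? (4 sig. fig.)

10400000

(817.4 × 10⁻⁹) / (78.63 × 10⁻¹⁵) = 10.396 × 10⁶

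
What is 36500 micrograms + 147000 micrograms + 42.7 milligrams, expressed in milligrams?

In milligrams:
  36500 micrograms = 36500e-3 milligrams = 36.5
  147000 micrograms = 147000e-3 milligrams = 147
  42.7 milligrams → 42.7
Sum: 36.5 + 147 + 42.7 = 226.2

226.2 milligrams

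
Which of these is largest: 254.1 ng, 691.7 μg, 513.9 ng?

254.1 ng = 0.0000002541 g
691.7 μg = 0.0006917 g
513.9 ng = 0.0000005139 g

691.7 μg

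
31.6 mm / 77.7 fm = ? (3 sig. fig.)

407000000000

(31.6 × 10^-3) / (77.7 × 10^-15) = 0.4067 × 10^12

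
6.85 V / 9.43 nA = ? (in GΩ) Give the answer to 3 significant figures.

(6.85) / (9.43 × 10^-9) = 0.72641 × 10^9 Ω

0.726 GΩ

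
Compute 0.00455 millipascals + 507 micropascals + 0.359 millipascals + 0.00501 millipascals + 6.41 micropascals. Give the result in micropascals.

881.97 micropascals

In micropascals:
  0.00455 millipascals = 0.00455 × 10^3 micropascals = 4.55
  507 micropascals → 507
  0.359 millipascals = 0.359 × 10^3 micropascals = 359
  0.00501 millipascals = 0.00501 × 10^3 micropascals = 5.01
  6.41 micropascals → 6.41
Sum: 4.55 + 507 + 359 + 5.01 + 6.41 = 881.97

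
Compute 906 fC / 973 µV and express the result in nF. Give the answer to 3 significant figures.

0.931 nF

(906 × 10⁻¹⁵) / (973 × 10⁻⁶) = 0.93114 × 10⁻⁹ F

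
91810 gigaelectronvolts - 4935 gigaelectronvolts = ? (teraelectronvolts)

In teraelectronvolts:
  91810 gigaelectronvolts = 91810 × 10^-3 teraelectronvolts = 91.81
  4935 gigaelectronvolts = 4935 × 10^-3 teraelectronvolts = 4.935
Difference: 91.81 - 4.935 = 86.875

86.875 teraelectronvolts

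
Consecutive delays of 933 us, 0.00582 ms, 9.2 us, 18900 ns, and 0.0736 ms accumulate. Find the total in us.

In us:
  933 us → 933
  0.00582 ms = 0.00582e3 us = 5.82
  9.2 us → 9.2
  18900 ns = 18900e-3 us = 18.9
  0.0736 ms = 0.0736e3 us = 73.6
Sum: 933 + 5.82 + 9.2 + 18.9 + 73.6 = 1040.52

1040.52 us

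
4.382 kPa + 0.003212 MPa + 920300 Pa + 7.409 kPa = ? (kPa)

935.303 kPa

In kPa:
  4.382 kPa → 4.382
  0.003212 MPa = 0.003212 × 10^3 kPa = 3.212
  920300 Pa = 920300 × 10^-3 kPa = 920.3
  7.409 kPa → 7.409
Sum: 4.382 + 3.212 + 920.3 + 7.409 = 935.303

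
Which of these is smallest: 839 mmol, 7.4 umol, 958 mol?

7.4 umol

839 mmol = 0.839 mol
7.4 umol = 0.0000074 mol
958 mol = 958 mol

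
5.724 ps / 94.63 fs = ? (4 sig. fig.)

60.49

(5.724 × 10^-12) / (94.63 × 10^-15) = 0.060488 × 10^3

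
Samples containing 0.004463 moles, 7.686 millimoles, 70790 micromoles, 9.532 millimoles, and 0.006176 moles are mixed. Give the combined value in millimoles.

In millimoles:
  0.004463 moles = 0.004463 × 10^3 millimoles = 4.463
  7.686 millimoles → 7.686
  70790 micromoles = 70790 × 10^-3 millimoles = 70.79
  9.532 millimoles → 9.532
  0.006176 moles = 0.006176 × 10^3 millimoles = 6.176
Sum: 4.463 + 7.686 + 70.79 + 9.532 + 6.176 = 98.647

98.647 millimoles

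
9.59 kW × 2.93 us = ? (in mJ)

9.59e3 × 2.93e-6 = 28.0987e-3 J

28.0987 mJ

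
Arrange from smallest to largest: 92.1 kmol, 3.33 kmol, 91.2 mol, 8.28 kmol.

92.1 kmol = 92100 mol
3.33 kmol = 3330 mol
91.2 mol = 91.2 mol
8.28 kmol = 8280 mol

91.2 mol < 3.33 kmol < 8.28 kmol < 92.1 kmol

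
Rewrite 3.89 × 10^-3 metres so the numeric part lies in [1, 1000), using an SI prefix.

= 3.89 × 10^-3 metres; 10^-3 is milli.

3.89 millimetres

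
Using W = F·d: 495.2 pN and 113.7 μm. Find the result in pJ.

495.2 × 10⁻¹² × 113.7 × 10⁻⁶ = 56304.24 × 10⁻¹⁸ J

0.05630424 pJ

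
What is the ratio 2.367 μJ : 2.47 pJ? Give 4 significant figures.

958300

(2.367e-6) / (2.47e-12) = 0.9583e6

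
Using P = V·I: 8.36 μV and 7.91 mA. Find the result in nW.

8.36e-6 × 7.91e-3 = 66.1276e-9 W

66.1276 nW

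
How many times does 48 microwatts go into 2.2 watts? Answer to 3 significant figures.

(2.2) / (48e-6) = 0.04583e6

45800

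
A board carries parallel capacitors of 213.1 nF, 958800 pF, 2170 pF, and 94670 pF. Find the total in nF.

1268.74 nF

In nF:
  213.1 nF → 213.1
  958800 pF = 958800 × 10^-3 nF = 958.8
  2170 pF = 2170 × 10^-3 nF = 2.17
  94670 pF = 94670 × 10^-3 nF = 94.67
Sum: 213.1 + 958.8 + 2.17 + 94.67 = 1268.74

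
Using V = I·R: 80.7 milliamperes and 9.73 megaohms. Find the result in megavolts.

0.785211 megavolts

80.7e-3 × 9.73e6 = 785.211e3 V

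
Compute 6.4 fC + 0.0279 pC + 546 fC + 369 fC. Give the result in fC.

In fC:
  6.4 fC → 6.4
  0.0279 pC = 0.0279e3 fC = 27.9
  546 fC → 546
  369 fC → 369
Sum: 6.4 + 27.9 + 546 + 369 = 949.3

949.3 fC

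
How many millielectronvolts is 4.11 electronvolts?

(no prefix) = 1e0, milli = 1e-3; factor is 1e3.
4.11 × 1e3 = 4110

4110 millielectronvolts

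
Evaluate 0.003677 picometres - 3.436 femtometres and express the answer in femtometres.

In femtometres:
  0.003677 picometres = 0.003677 × 10^3 femtometres = 3.677
  3.436 femtometres → 3.436
Difference: 3.677 - 3.436 = 0.241

0.241 femtometres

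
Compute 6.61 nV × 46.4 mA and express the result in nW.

6.61 × 10⁻⁹ × 46.4 × 10⁻³ = 306.704 × 10⁻¹² W

0.306704 nW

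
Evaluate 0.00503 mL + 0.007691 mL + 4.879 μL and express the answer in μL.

In μL:
  0.00503 mL = 0.00503e3 μL = 5.03
  0.007691 mL = 0.007691e3 μL = 7.691
  4.879 μL → 4.879
Sum: 5.03 + 7.691 + 4.879 = 17.6

17.6 μL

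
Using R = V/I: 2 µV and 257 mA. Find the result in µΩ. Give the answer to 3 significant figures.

(2 × 10^-6) / (257 × 10^-3) = 0.0077821 × 10^-3 Ω

7.78 µΩ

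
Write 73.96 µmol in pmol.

73960000 pmol

micro = 10⁻⁶, pico = 10⁻¹²; factor is 10⁶.
73.96 × 10⁶ = 73960000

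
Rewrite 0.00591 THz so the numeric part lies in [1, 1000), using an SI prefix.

= 5.91e9 Hz; 1e9 is giga.

5.91 GHz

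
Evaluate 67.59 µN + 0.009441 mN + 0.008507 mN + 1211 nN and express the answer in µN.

In µN:
  67.59 µN → 67.59
  0.009441 mN = 0.009441 × 10^3 µN = 9.441
  0.008507 mN = 0.008507 × 10^3 µN = 8.507
  1211 nN = 1211 × 10^-3 µN = 1.211
Sum: 67.59 + 9.441 + 8.507 + 1.211 = 86.749

86.749 µN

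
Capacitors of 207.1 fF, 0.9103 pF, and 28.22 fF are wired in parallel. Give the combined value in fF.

1145.62 fF

In fF:
  207.1 fF → 207.1
  0.9103 pF = 0.9103 × 10³ fF = 910.3
  28.22 fF → 28.22
Sum: 207.1 + 910.3 + 28.22 = 1145.62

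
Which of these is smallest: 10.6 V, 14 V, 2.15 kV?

10.6 V = 10.6 V
14 V = 14 V
2.15 kV = 2150 V

10.6 V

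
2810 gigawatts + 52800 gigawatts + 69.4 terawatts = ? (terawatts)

125.01 terawatts

In terawatts:
  2810 gigawatts = 2810e-3 terawatts = 2.81
  52800 gigawatts = 52800e-3 terawatts = 52.8
  69.4 terawatts → 69.4
Sum: 2.81 + 52.8 + 69.4 = 125.01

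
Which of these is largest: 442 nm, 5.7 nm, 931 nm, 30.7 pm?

442 nm = 0.000000442 m
5.7 nm = 0.0000000057 m
931 nm = 0.000000931 m
30.7 pm = 0.0000000000307 m

931 nm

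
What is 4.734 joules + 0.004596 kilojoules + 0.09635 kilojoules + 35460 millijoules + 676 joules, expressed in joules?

817.14 joules

In joules:
  4.734 joules → 4.734
  0.004596 kilojoules = 0.004596 × 10³ joules = 4.596
  0.09635 kilojoules = 0.09635 × 10³ joules = 96.35
  35460 millijoules = 35460 × 10⁻³ joules = 35.46
  676 joules → 676
Sum: 4.734 + 4.596 + 96.35 + 35.46 + 676 = 817.14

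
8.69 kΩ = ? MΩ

0.00869 MΩ

kilo = 1e3, mega = 1e6; factor is 1e-3.
8.69 × 1e-3 = 0.00869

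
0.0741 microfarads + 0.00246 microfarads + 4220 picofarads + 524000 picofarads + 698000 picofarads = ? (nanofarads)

1302.78 nanofarads

In nanofarads:
  0.0741 microfarads = 0.0741 × 10^3 nanofarads = 74.1
  0.00246 microfarads = 0.00246 × 10^3 nanofarads = 2.46
  4220 picofarads = 4220 × 10^-3 nanofarads = 4.22
  524000 picofarads = 524000 × 10^-3 nanofarads = 524
  698000 picofarads = 698000 × 10^-3 nanofarads = 698
Sum: 74.1 + 2.46 + 4.22 + 524 + 698 = 1302.78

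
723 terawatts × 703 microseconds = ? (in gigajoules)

508.269 gigajoules

723 × 10¹² × 703 × 10⁻⁶ = 508269 × 10⁶ J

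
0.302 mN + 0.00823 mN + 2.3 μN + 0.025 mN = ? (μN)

In μN:
  0.302 mN = 0.302 × 10³ μN = 302
  0.00823 mN = 0.00823 × 10³ μN = 8.23
  2.3 μN → 2.3
  0.025 mN = 0.025 × 10³ μN = 25
Sum: 302 + 8.23 + 2.3 + 25 = 337.53

337.53 μN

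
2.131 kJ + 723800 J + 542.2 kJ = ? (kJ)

1268.131 kJ

In kJ:
  2.131 kJ → 2.131
  723800 J = 723800 × 10⁻³ kJ = 723.8
  542.2 kJ → 542.2
Sum: 2.131 + 723.8 + 542.2 = 1268.131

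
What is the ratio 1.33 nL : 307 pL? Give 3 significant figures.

4.33

(1.33 × 10^-9) / (307 × 10^-12) = 0.004332 × 10^3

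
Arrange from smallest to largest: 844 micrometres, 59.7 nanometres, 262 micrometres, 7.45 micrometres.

59.7 nanometres < 7.45 micrometres < 262 micrometres < 844 micrometres

844 micrometres = 0.000844 metres
59.7 nanometres = 0.0000000597 metres
262 micrometres = 0.000262 metres
7.45 micrometres = 0.00000745 metres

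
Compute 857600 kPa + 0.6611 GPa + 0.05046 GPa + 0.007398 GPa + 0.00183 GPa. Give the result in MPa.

In MPa:
  857600 kPa = 857600 × 10⁻³ MPa = 857.6
  0.6611 GPa = 0.6611 × 10³ MPa = 661.1
  0.05046 GPa = 0.05046 × 10³ MPa = 50.46
  0.007398 GPa = 0.007398 × 10³ MPa = 7.398
  0.00183 GPa = 0.00183 × 10³ MPa = 1.83
Sum: 857.6 + 661.1 + 50.46 + 7.398 + 1.83 = 1578.388

1578.388 MPa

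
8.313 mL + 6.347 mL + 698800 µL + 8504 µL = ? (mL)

721.964 mL

In mL:
  8.313 mL → 8.313
  6.347 mL → 6.347
  698800 µL = 698800e-3 mL = 698.8
  8504 µL = 8504e-3 mL = 8.504
Sum: 8.313 + 6.347 + 698.8 + 8.504 = 721.964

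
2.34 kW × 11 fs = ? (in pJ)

25.74 pJ

2.34e3 × 11e-15 = 25.74e-12 J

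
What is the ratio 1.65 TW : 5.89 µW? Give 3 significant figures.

(1.65 × 10^12) / (5.89 × 10^-6) = 0.2801 × 10^18

280000000000000000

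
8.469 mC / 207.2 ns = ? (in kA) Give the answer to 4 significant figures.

40.87 kA

(8.469e-3) / (207.2e-9) = 0.0408736e6 A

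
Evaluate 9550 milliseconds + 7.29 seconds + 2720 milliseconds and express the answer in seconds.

19.56 seconds

In seconds:
  9550 milliseconds = 9550 × 10^-3 seconds = 9.55
  7.29 seconds → 7.29
  2720 milliseconds = 2720 × 10^-3 seconds = 2.72
Sum: 9.55 + 7.29 + 2.72 = 19.56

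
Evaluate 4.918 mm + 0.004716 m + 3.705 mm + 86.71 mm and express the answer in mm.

In mm:
  4.918 mm → 4.918
  0.004716 m = 0.004716 × 10³ mm = 4.716
  3.705 mm → 3.705
  86.71 mm → 86.71
Sum: 4.918 + 4.716 + 3.705 + 86.71 = 100.049

100.049 mm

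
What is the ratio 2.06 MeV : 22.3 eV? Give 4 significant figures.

(2.06 × 10^6) / (22.3) = 0.092377 × 10^6

92380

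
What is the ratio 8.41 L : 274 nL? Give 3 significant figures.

30700000

(8.41) / (274e-9) = 0.03069e9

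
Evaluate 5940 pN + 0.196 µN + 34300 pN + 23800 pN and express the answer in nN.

In nN:
  5940 pN = 5940 × 10^-3 nN = 5.94
  0.196 µN = 0.196 × 10^3 nN = 196
  34300 pN = 34300 × 10^-3 nN = 34.3
  23800 pN = 23800 × 10^-3 nN = 23.8
Sum: 5.94 + 196 + 34.3 + 23.8 = 260.04

260.04 nN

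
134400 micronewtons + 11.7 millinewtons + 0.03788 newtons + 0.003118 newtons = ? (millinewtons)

187.098 millinewtons

In millinewtons:
  134400 micronewtons = 134400 × 10⁻³ millinewtons = 134.4
  11.7 millinewtons → 11.7
  0.03788 newtons = 0.03788 × 10³ millinewtons = 37.88
  0.003118 newtons = 0.003118 × 10³ millinewtons = 3.118
Sum: 134.4 + 11.7 + 37.88 + 3.118 = 187.098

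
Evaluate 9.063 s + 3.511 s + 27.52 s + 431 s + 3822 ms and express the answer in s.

474.916 s

In s:
  9.063 s → 9.063
  3.511 s → 3.511
  27.52 s → 27.52
  431 s → 431
  3822 ms = 3822 × 10⁻³ s = 3.822
Sum: 9.063 + 3.511 + 27.52 + 431 + 3.822 = 474.916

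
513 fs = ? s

femto = 10^-15, (no prefix) = 10^0; factor is 10^-15.
513 × 10^-15 = 0.000000000000513

0.000000000000513 s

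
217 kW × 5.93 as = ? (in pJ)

217e3 × 5.93e-18 = 1286.81e-15 J

1.28681 pJ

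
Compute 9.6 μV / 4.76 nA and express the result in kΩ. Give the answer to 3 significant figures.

2.02 kΩ

(9.6 × 10⁻⁶) / (4.76 × 10⁻⁹) = 2.0168 × 10³ Ω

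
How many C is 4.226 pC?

0.000000000004226 C

pico = 10^-12, (no prefix) = 10^0; factor is 10^-12.
4.226 × 10^-12 = 0.000000000004226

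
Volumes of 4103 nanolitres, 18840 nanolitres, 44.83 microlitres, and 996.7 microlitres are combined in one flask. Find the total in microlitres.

In microlitres:
  4103 nanolitres = 4103 × 10^-3 microlitres = 4.103
  18840 nanolitres = 18840 × 10^-3 microlitres = 18.84
  44.83 microlitres → 44.83
  996.7 microlitres → 996.7
Sum: 4.103 + 18.84 + 44.83 + 996.7 = 1064.473

1064.473 microlitres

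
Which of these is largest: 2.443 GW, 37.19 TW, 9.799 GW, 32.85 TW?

2.443 GW = 2443000000 W
37.19 TW = 37190000000000 W
9.799 GW = 9799000000 W
32.85 TW = 32850000000000 W

37.19 TW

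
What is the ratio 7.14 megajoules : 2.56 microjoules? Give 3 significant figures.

(7.14e6) / (2.56e-6) = 2.789e12

2790000000000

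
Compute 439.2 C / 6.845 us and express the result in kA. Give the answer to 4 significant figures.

64160 kA

(439.2) / (6.845e-6) = 64.1636e6 A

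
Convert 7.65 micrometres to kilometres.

micro = 10^-6, kilo = 10^3; factor is 10^-9.
7.65 × 10^-9 = 0.00000000765

0.00000000765 kilometres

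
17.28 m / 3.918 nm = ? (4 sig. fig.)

(17.28) / (3.918e-9) = 4.4104e9

4410000000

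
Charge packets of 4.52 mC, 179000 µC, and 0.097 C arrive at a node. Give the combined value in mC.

280.52 mC

In mC:
  4.52 mC → 4.52
  179000 µC = 179000e-3 mC = 179
  0.097 C = 0.097e3 mC = 97
Sum: 4.52 + 179 + 97 = 280.52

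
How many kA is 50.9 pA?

pico = 10^-12, kilo = 10^3; factor is 10^-15.
50.9 × 10^-15 = 0.0000000000000509

0.0000000000000509 kA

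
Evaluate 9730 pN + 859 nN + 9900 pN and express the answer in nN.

In nN:
  9730 pN = 9730 × 10^-3 nN = 9.73
  859 nN → 859
  9900 pN = 9900 × 10^-3 nN = 9.9
Sum: 9.73 + 859 + 9.9 = 878.63

878.63 nN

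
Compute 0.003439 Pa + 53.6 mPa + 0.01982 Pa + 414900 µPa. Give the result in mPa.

491.759 mPa

In mPa:
  0.003439 Pa = 0.003439e3 mPa = 3.439
  53.6 mPa → 53.6
  0.01982 Pa = 0.01982e3 mPa = 19.82
  414900 µPa = 414900e-3 mPa = 414.9
Sum: 3.439 + 53.6 + 19.82 + 414.9 = 491.759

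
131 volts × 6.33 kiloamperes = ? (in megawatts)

0.82923 megawatts

131 × 6.33e3 = 829.23e3 W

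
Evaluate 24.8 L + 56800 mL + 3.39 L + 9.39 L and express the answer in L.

In L:
  24.8 L → 24.8
  56800 mL = 56800e-3 L = 56.8
  3.39 L → 3.39
  9.39 L → 9.39
Sum: 24.8 + 56.8 + 3.39 + 9.39 = 94.38

94.38 L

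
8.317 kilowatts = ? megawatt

0.008317 megawatts

kilo = 10³, mega = 10⁶; factor is 10⁻³.
8.317 × 10⁻³ = 0.008317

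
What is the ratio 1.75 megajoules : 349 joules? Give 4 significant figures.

(1.75e6) / (349) = 0.0050143e6

5014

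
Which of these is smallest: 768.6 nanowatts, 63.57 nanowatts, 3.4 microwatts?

768.6 nanowatts = 0.0000007686 watts
63.57 nanowatts = 0.00000006357 watts
3.4 microwatts = 0.0000034 watts

63.57 nanowatts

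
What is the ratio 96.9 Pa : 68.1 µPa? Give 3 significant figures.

(96.9) / (68.1 × 10⁻⁶) = 1.423 × 10⁶

1420000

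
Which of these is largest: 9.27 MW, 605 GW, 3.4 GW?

605 GW

9.27 MW = 9270000 W
605 GW = 605000000000 W
3.4 GW = 3400000000 W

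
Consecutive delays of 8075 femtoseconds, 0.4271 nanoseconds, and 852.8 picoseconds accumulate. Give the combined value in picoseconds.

1287.975 picoseconds

In picoseconds:
  8075 femtoseconds = 8075e-3 picoseconds = 8.075
  0.4271 nanoseconds = 0.4271e3 picoseconds = 427.1
  852.8 picoseconds → 852.8
Sum: 8.075 + 427.1 + 852.8 = 1287.975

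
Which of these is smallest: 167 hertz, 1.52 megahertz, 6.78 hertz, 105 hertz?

167 hertz = 167 hertz
1.52 megahertz = 1520000 hertz
6.78 hertz = 6.78 hertz
105 hertz = 105 hertz

6.78 hertz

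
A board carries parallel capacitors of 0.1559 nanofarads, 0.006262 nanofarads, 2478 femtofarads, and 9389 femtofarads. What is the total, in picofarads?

174.029 picofarads

In picofarads:
  0.1559 nanofarads = 0.1559e3 picofarads = 155.9
  0.006262 nanofarads = 0.006262e3 picofarads = 6.262
  2478 femtofarads = 2478e-3 picofarads = 2.478
  9389 femtofarads = 9389e-3 picofarads = 9.389
Sum: 155.9 + 6.262 + 2.478 + 9.389 = 174.029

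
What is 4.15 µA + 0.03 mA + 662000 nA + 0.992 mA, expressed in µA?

In µA:
  4.15 µA → 4.15
  0.03 mA = 0.03e3 µA = 30
  662000 nA = 662000e-3 µA = 662
  0.992 mA = 0.992e3 µA = 992
Sum: 4.15 + 30 + 662 + 992 = 1688.15

1688.15 µA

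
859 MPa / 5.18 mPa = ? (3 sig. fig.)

166000000000

(859 × 10^6) / (5.18 × 10^-3) = 165.8 × 10^9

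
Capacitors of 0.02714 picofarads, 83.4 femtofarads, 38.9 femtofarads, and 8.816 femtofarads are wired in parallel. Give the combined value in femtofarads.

In femtofarads:
  0.02714 picofarads = 0.02714e3 femtofarads = 27.14
  83.4 femtofarads → 83.4
  38.9 femtofarads → 38.9
  8.816 femtofarads → 8.816
Sum: 27.14 + 83.4 + 38.9 + 8.816 = 158.256

158.256 femtofarads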